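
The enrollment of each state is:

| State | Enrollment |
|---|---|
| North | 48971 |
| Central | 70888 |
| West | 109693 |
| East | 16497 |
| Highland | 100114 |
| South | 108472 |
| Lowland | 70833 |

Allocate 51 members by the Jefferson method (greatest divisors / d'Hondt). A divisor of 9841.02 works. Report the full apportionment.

With modified divisor 9841.02: modified quotas North 4.976, Central 7.203, West 11.147, East 1.676, Highland 10.173, South 11.022, Lowland 7.198.
Rounding down: North 4, Central 7, West 11, East 1, Highland 10, South 11, Lowland 7 (total 51).

North 4; Central 7; West 11; East 1; Highland 10; South 11; Lowland 7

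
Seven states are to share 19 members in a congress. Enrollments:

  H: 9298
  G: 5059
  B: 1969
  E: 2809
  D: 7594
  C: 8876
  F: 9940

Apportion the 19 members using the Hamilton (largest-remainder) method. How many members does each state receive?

H: 4; G: 2; B: 1; E: 1; D: 3; C: 4; F: 4

Standard divisor: 45545 ÷ 19 ≈ 2397.105.
Standard quotas: H 3.8788, G 2.1105, B 0.8214, E 1.1718, D 3.1680, C 3.7028, F 4.1467.
Lower quotas: H 3, G 2, B 0, E 1, D 3, C 3, F 4 (sum 16, leaving 3 seats).
Remainders in descending order: H 0.8788, B 0.8214, C 0.7028, E 0.1718, D 0.1680, F 0.1467, G 0.1105.
Largest remainders: H, B, C receive the extra seats.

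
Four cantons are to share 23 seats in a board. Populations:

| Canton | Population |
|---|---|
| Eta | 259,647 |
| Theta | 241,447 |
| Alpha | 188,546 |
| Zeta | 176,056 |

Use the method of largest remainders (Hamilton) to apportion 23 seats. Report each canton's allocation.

Eta: 7, Theta: 6, Alpha: 5, Zeta: 5

Standard divisor: 865696 ÷ 23 ≈ 37638.957.
Standard quotas: Eta 6.8984, Theta 6.4148, Alpha 5.0093, Zeta 4.6775.
Lower quotas: Eta 6, Theta 6, Alpha 5, Zeta 4 (sum 21, leaving 2 seats).
Remainders in descending order: Eta 0.8984, Zeta 0.6775, Theta 0.4148, Alpha 0.0093.
The surplus seats go to Eta, Zeta.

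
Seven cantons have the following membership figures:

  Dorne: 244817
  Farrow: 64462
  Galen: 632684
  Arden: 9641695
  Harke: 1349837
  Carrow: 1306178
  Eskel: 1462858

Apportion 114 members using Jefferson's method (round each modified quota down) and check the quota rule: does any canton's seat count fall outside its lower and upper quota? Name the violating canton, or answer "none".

Standard quotas: Dorne 1.898, Farrow 0.500, Galen 4.906, Arden 74.759, Harke 10.466, Carrow 10.128, Eskel 11.343.
Jefferson allocation: Dorne 1, Farrow 0, Galen 5, Arden 77, Harke 10, Carrow 10, Eskel 11.
Arden has quota 74.759 (lower 74, upper 75) but receives 77 — outside the quota interval.

Arden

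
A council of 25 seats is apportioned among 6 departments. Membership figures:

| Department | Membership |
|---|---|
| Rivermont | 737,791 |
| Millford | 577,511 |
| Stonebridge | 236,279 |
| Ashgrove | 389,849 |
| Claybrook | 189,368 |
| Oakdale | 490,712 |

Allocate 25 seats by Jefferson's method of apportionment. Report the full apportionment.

Standard divisor 2621510/25 ≈ 104860.4; standard quotas: Rivermont 7.036, Millford 5.507, Stonebridge 2.253, Ashgrove 3.718, Claybrook 1.806, Oakdale 4.680.
Rounding down gives 7, 5, 2, 3, 1, 4 = 22 seats, so the divisor must be adjusted.
With modified divisor 95781.5: modified quotas Rivermont 7.703, Millford 6.029, Stonebridge 2.467, Ashgrove 4.070, Claybrook 1.977, Oakdale 5.123.
Rounding down: Rivermont 7, Millford 6, Stonebridge 2, Ashgrove 4, Claybrook 1, Oakdale 5 (total 25).

Rivermont 7, Millford 6, Stonebridge 2, Ashgrove 4, Claybrook 1, Oakdale 5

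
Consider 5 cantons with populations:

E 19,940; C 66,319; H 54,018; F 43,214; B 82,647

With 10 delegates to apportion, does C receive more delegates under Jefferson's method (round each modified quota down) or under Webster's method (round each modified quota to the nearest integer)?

Jefferson: E 0, C 3, H 2, F 2, B 3.
Webster: E 1, C 2, H 2, F 2, B 3.
C gets 3 under Jefferson and 2 under Webster.

Jefferson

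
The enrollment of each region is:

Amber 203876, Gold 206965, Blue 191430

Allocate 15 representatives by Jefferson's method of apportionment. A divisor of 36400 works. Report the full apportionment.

With modified divisor 36400: modified quotas Amber 5.601, Gold 5.686, Blue 5.259.
Rounding down: Amber 5, Gold 5, Blue 5 (total 15).

Amber=5, Gold=5, Blue=5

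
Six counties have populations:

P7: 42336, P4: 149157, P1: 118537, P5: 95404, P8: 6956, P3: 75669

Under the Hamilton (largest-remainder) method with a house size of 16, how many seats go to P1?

4

Total 488059; standard divisor 488059/16 ≈ 30503.688.
Standard quotas: P7 1.3879, P4 4.8898, P1 3.8860, P5 3.1276, P8 0.2280, P3 2.4807.
Lower quotas: P7 1, P4 4, P1 3, P5 3, P8 0, P3 2 (sum 13, leaving 3 seats).
Remainders in descending order: P4 0.8898, P1 0.8860, P3 0.4807, P7 0.3879, P8 0.2280, P5 0.1276.
Largest remainders: P4, P1, P3 receive the extra seats.
P1 receives 4.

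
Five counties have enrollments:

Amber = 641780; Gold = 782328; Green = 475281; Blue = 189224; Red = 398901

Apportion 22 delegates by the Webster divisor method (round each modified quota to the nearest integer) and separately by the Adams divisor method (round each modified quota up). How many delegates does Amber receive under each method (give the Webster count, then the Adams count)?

6 and 5

Webster: Amber 6, Gold 7, Green 4, Blue 2, Red 3.
Adams: Amber 5, Gold 7, Green 4, Blue 2, Red 4.
Amber gets 6 under Webster and 5 under Adams.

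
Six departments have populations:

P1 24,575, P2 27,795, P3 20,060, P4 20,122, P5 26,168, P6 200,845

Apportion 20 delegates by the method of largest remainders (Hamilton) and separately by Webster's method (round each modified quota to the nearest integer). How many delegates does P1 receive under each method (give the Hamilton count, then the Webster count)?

1 and 2

Hamilton: P1 1, P2 2, P3 1, P4 1, P5 2, P6 13.
Webster: P1 2, P2 2, P3 1, P4 1, P5 2, P6 12.
P1 gets 1 under Hamilton and 2 under Webster.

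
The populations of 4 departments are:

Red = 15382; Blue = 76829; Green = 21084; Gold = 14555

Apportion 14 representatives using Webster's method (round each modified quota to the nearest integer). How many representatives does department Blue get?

Standard divisor 127850/14 ≈ 9132.143; standard quotas: Red 1.684, Blue 8.413, Green 2.309, Gold 1.594.
Rounding to the nearest integer gives Red 2, Blue 8, Green 2, Gold 2 — total 14, matching the house size, so no adjustment is needed.
Blue receives 8.

8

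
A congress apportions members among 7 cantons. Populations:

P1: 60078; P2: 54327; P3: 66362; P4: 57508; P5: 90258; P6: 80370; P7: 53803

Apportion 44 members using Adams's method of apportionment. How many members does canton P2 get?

Standard divisor 462706/44 ≈ 10516.045; standard quotas: P1 5.713, P2 5.166, P3 6.311, P4 5.469, P5 8.583, P6 7.643, P7 5.116.
Rounding up gives 6, 6, 7, 6, 9, 8, 6 = 48 seats, so the divisor must be adjusted.
With modified divisor 11400: modified quotas P1 5.270, P2 4.766, P3 5.821, P4 5.045, P5 7.917, P6 7.050, P7 4.720.
Rounding up: P1 6, P2 5, P3 6, P4 6, P5 8, P6 8, P7 5 (total 44).
P2 receives 5.

5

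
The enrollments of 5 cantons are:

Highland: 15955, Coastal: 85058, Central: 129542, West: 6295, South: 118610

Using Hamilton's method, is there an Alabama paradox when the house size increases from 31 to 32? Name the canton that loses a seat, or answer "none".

West

At 31 seats: Highland 1, Coastal 8, Central 11, West 1, South 10.
At 32 seats: Highland 1, Coastal 8, Central 12, West 0, South 11.
West drops from 1 to 0.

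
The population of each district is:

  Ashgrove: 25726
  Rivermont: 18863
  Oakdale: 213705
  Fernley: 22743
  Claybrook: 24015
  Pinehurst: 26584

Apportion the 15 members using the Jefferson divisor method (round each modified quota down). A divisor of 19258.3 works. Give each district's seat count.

With modified divisor 19258.3: modified quotas Ashgrove 1.336, Rivermont 0.979, Oakdale 11.097, Fernley 1.181, Claybrook 1.247, Pinehurst 1.380.
Rounding down: Ashgrove 1, Rivermont 0, Oakdale 11, Fernley 1, Claybrook 1, Pinehurst 1 (total 15).

Ashgrove 1, Rivermont 0, Oakdale 11, Fernley 1, Claybrook 1, Pinehurst 1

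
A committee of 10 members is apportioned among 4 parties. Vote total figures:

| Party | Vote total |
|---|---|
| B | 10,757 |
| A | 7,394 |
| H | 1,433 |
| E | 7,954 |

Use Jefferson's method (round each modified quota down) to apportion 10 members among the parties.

B 4; A 3; H 0; E 3

Standard divisor 27538/10 ≈ 2753.8; standard quotas: B 3.906, A 2.685, H 0.520, E 2.888.
Rounding down gives 3, 2, 0, 2 = 7 seats, so the divisor must be adjusted.
With modified divisor 2300: modified quotas B 4.677, A 3.215, H 0.623, E 3.458.
Rounding down: B 4, A 3, H 0, E 3 (total 10).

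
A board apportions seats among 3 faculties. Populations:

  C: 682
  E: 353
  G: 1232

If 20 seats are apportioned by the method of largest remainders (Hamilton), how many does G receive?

11

Total 2267; standard divisor 2267/20 ≈ 113.35.
Standard quotas: C 6.017, E 3.114, G 10.869.
Lower quotas: C 6, E 3, G 10 (sum 19, leaving 1 seat).
Remainders in descending order: G 0.869, E 0.114, C 0.017.
The surplus seat goes to G.
G receives 11.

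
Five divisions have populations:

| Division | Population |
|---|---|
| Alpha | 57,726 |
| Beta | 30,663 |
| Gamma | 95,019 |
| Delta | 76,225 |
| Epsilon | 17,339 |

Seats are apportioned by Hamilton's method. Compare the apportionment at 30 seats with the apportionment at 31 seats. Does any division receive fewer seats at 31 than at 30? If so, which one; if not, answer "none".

At 30 seats: Alpha 6, Beta 4, Gamma 10, Delta 8, Epsilon 2.
At 31 seats: Alpha 6, Beta 3, Gamma 11, Delta 9, Epsilon 2.
Beta drops from 4 to 3.

Beta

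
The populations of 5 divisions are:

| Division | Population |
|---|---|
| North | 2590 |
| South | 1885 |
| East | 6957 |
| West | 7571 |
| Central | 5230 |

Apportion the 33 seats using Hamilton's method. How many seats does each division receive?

Standard divisor: 24233 ÷ 33 ≈ 734.333.
Standard quotas: North 3.5270, South 2.5670, East 9.4739, West 10.3100, Central 7.1221.
Lower quotas: North 3, South 2, East 9, West 10, Central 7 (sum 31, leaving 2 seats).
Remainders in descending order: South 0.5670, North 0.5270, East 0.4739, West 0.3100, Central 0.1221.
The surplus seats go to South, North.

North=4; South=3; East=9; West=10; Central=7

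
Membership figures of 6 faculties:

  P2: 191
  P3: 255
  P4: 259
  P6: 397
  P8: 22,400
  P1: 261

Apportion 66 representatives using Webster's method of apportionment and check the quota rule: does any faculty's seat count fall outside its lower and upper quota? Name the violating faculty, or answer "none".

Standard quotas: P2 0.530, P3 0.708, P4 0.719, P6 1.103, P8 62.214, P1 0.725.
Webster allocation: P2 1, P3 1, P4 1, P6 1, P8 61, P1 1.
P8 has quota 62.214 (lower 62, upper 63) but receives 61 — outside the quota interval.

P8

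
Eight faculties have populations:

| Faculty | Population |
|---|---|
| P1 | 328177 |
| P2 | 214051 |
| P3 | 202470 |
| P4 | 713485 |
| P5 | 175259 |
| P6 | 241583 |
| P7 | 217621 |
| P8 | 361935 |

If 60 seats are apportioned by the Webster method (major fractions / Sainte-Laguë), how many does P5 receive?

4

Standard divisor 2454581/60 ≈ 40909.683; standard quotas: P1 8.022, P2 5.232, P3 4.949, P4 17.440, P5 4.284, P6 5.905, P7 5.320, P8 8.847.
Rounding to the nearest integer gives 8, 5, 5, 17, 4, 6, 5, 9 = 59 seats, so the divisor must be adjusted.
With modified divisor 40200: modified quotas P1 8.164, P2 5.325, P3 5.037, P4 17.748, P5 4.360, P6 6.010, P7 5.413, P8 9.003.
Rounding to the nearest integer: P1 8, P2 5, P3 5, P4 18, P5 4, P6 6, P7 5, P8 9 (total 60).
P5 receives 4.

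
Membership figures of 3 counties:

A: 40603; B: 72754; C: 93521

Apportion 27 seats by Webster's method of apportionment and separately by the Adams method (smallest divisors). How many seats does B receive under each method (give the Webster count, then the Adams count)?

Webster: A 5, B 10, C 12.
Adams: A 6, B 9, C 12.
B gets 10 under Webster and 9 under Adams.

10 and 9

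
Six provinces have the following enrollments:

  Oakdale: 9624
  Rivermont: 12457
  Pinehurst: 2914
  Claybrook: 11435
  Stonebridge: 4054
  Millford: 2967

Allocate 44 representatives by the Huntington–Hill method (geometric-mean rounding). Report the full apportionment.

With divisor 996: modified quotas Oakdale 9.663, Rivermont 12.507, Pinehurst 2.926, Claybrook 11.481, Stonebridge 4.070, Millford 2.979.
Geometric-mean thresholds: Oakdale √(9·10)=9.487, Rivermont √(12·13)=12.490, Pinehurst √(2·3)=2.449, Claybrook √(11·12)=11.489, Stonebridge √(4·5)=4.472, Millford √(2·3)=2.449.
Each quota rounded against its threshold gives Oakdale 10, Rivermont 13, Pinehurst 3, Claybrook 11, Stonebridge 4, Millford 3 (total 44).

Oakdale: 10, Rivermont: 13, Pinehurst: 3, Claybrook: 11, Stonebridge: 4, Millford: 3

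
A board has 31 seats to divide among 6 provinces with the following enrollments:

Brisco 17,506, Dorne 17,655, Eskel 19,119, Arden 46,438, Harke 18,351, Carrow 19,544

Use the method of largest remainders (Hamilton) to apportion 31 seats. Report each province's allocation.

Standard divisor: 138613 ÷ 31 ≈ 4471.387.
Standard quotas: Brisco 3.9151, Dorne 3.9484, Eskel 4.2759, Arden 10.3856, Harke 4.1041, Carrow 4.3709.
Lower quotas: Brisco 3, Dorne 3, Eskel 4, Arden 10, Harke 4, Carrow 4 (sum 28, leaving 3 seats).
Remainders in descending order: Dorne 0.9484, Brisco 0.9151, Arden 0.3856, Carrow 0.3709, Eskel 0.2759, Harke 0.1041.
The surplus seats go to Dorne, Brisco, Arden.

Brisco 4, Dorne 4, Eskel 4, Arden 11, Harke 4, Carrow 4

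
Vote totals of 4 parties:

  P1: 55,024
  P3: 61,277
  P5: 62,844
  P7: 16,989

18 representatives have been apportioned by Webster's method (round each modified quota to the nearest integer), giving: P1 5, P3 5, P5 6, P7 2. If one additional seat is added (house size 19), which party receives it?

P3

Priority for the next seat is population ÷ (current seats + 0.5).
Priorities: P1 10004.364, P3 11141.273, P5 9668.308, P7 6795.600.
Highest priority: P3.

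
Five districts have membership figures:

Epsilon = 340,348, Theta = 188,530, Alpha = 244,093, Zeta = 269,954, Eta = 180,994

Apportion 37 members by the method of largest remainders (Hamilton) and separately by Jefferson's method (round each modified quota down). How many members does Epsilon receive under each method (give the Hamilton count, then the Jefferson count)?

Hamilton: Epsilon 10, Theta 6, Alpha 7, Zeta 8, Eta 6.
Jefferson: Epsilon 11, Theta 6, Alpha 7, Zeta 8, Eta 5.
Epsilon gets 10 under Hamilton and 11 under Jefferson.

10 and 11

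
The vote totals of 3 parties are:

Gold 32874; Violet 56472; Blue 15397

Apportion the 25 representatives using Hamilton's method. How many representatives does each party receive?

Gold=8, Violet=13, Blue=4

The standard divisor is 104743/25 ≈ 4189.72.
Standard quotas: Gold 7.8463, Violet 13.4787, Blue 3.6749.
Lower quotas: Gold 7, Violet 13, Blue 3 (sum 23, leaving 2 seats).
Remainders in descending order: Gold 0.8463, Blue 0.6749, Violet 0.4787.
Largest remainders: Gold, Blue receive the extra seats.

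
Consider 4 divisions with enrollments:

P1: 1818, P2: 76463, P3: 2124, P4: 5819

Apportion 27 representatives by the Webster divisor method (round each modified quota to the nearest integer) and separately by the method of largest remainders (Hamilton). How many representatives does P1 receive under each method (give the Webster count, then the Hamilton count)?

Webster: P1 1, P2 23, P3 1, P4 2.
Hamilton: P1 0, P2 24, P3 1, P4 2.
P1 gets 1 under Webster and 0 under Hamilton.

1 and 0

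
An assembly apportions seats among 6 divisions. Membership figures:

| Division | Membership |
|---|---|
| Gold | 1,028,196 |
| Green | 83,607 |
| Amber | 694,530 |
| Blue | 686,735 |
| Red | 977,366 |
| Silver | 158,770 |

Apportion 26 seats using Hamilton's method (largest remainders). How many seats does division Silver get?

Standard divisor: 3629204 ÷ 26 ≈ 139584.769.
Standard quotas: Gold 7.3661, Green 0.5990, Amber 4.9757, Blue 4.9198, Red 7.0020, Silver 1.1374.
Lower quotas: Gold 7, Green 0, Amber 4, Blue 4, Red 7, Silver 1 (sum 23, leaving 3 seats).
Remainders in descending order: Amber 0.9757, Blue 0.9198, Green 0.5990, Gold 0.3661, Silver 0.1374, Red 0.0020.
The surplus seats go to Amber, Blue, Green.
Silver receives 1.

1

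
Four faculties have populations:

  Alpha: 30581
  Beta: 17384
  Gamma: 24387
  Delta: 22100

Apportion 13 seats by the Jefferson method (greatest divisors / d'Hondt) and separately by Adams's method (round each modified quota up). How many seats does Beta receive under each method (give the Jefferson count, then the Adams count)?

2 and 3

Jefferson: Alpha 5, Beta 2, Gamma 3, Delta 3.
Adams: Alpha 4, Beta 3, Gamma 3, Delta 3.
Beta gets 2 under Jefferson and 3 under Adams.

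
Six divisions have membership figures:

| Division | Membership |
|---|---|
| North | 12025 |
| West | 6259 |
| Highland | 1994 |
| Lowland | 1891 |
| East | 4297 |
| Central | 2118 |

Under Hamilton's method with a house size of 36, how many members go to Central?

Total 28584; standard divisor 28584/36 = 794.
Standard quotas: North 15.1448, West 7.8829, Highland 2.5113, Lowland 2.3816, East 5.4118, Central 2.6675.
Lower quotas: North 15, West 7, Highland 2, Lowland 2, East 5, Central 2 (sum 33, leaving 3 seats).
Remainders in descending order: West 0.8829, Central 0.6675, Highland 0.5113, East 0.4118, Lowland 0.3816, North 0.1448.
Largest remainders: West, Central, Highland receive the extra seats.
Central receives 3.

3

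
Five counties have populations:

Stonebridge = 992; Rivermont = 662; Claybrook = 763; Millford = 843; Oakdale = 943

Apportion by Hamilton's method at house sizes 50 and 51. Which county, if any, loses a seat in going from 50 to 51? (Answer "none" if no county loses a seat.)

At 50 seats: Stonebridge 12, Rivermont 8, Claybrook 9, Millford 10, Oakdale 11.
At 51 seats: Stonebridge 12, Rivermont 8, Claybrook 9, Millford 10, Oakdale 12.
No county's allocation decreased.

none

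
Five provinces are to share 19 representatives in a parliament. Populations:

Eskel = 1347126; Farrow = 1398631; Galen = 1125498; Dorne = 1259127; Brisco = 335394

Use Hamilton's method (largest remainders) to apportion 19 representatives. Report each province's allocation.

Eskel 5, Farrow 5, Galen 4, Dorne 4, Brisco 1

Standard divisor: 5465776 ÷ 19 ≈ 287672.421.
Standard quotas: Eskel 4.6828, Farrow 4.8619, Galen 3.9124, Dorne 4.3769, Brisco 1.1659.
Lower quotas: Eskel 4, Farrow 4, Galen 3, Dorne 4, Brisco 1 (sum 16, leaving 3 seats).
Remainders in descending order: Galen 0.9124, Farrow 0.8619, Eskel 0.6828, Dorne 0.3769, Brisco 0.1659.
Largest remainders: Galen, Farrow, Eskel receive the extra seats.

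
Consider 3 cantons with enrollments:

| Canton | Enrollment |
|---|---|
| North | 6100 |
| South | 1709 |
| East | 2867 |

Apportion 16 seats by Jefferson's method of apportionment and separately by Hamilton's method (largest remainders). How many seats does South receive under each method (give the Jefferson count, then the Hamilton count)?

Jefferson: North 10, South 2, East 4.
Hamilton: North 9, South 3, East 4.
South gets 2 under Jefferson and 3 under Hamilton.

2 and 3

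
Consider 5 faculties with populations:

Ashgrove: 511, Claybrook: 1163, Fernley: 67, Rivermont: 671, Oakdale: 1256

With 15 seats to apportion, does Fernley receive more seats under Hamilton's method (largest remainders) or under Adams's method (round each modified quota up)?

Hamilton: Ashgrove 2, Claybrook 5, Fernley 0, Rivermont 3, Oakdale 5.
Adams: Ashgrove 2, Claybrook 4, Fernley 1, Rivermont 3, Oakdale 5.
Fernley gets 0 under Hamilton and 1 under Adams.

Adams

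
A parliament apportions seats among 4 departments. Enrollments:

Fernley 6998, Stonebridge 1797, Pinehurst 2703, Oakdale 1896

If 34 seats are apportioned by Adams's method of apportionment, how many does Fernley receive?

Standard divisor 13394/34 ≈ 393.941; standard quotas: Fernley 17.764, Stonebridge 4.562, Pinehurst 6.861, Oakdale 4.813.
Rounding up gives 18, 5, 7, 5 = 35 seats, so the divisor must be adjusted.
With modified divisor 420: modified quotas Fernley 16.662, Stonebridge 4.279, Pinehurst 6.436, Oakdale 4.514.
Rounding up: Fernley 17, Stonebridge 5, Pinehurst 7, Oakdale 5 (total 34).
Fernley receives 17.

17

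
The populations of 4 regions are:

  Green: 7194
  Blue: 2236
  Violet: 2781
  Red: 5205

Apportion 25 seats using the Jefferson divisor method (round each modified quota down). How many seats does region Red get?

Standard divisor 17416/25 ≈ 696.64; standard quotas: Green 10.327, Blue 3.210, Violet 3.992, Red 7.472.
Rounding down gives 10, 3, 3, 7 = 23 seats, so the divisor must be adjusted.
With modified divisor 652.3: modified quotas Green 11.029, Blue 3.428, Violet 4.263, Red 7.979.
Rounding down: Green 11, Blue 3, Violet 4, Red 7 (total 25).
Red receives 7.

7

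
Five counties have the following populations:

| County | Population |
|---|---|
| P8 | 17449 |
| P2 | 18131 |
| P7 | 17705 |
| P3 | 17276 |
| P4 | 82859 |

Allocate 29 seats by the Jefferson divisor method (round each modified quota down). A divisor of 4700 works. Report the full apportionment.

P8 3; P2 3; P7 3; P3 3; P4 17

With modified divisor 4700: modified quotas P8 3.713, P2 3.858, P7 3.767, P3 3.676, P4 17.630.
Rounding down: P8 3, P2 3, P7 3, P3 3, P4 17 (total 29).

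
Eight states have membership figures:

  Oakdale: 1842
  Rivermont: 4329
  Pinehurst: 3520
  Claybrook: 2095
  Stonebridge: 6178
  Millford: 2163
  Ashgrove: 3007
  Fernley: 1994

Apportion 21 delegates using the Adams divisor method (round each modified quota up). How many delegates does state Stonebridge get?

Standard divisor 25128/21 ≈ 1196.571; standard quotas: Oakdale 1.539, Rivermont 3.618, Pinehurst 2.942, Claybrook 1.751, Stonebridge 5.163, Millford 1.808, Ashgrove 2.513, Fernley 1.666.
Rounding up gives 2, 4, 3, 2, 6, 2, 3, 2 = 24 seats, so the divisor must be adjusted.
With modified divisor 1520: modified quotas Oakdale 1.212, Rivermont 2.848, Pinehurst 2.316, Claybrook 1.378, Stonebridge 4.064, Millford 1.423, Ashgrove 1.978, Fernley 1.312.
Rounding up: Oakdale 2, Rivermont 3, Pinehurst 3, Claybrook 2, Stonebridge 5, Millford 2, Ashgrove 2, Fernley 2 (total 21).
Stonebridge receives 5.

5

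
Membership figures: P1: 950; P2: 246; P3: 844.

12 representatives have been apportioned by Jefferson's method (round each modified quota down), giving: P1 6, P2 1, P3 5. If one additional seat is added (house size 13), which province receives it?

Priority for the next seat is population ÷ (current seats + 1).
Priorities: P1 135.714, P2 123.000, P3 140.667.
Highest priority: P3.

P3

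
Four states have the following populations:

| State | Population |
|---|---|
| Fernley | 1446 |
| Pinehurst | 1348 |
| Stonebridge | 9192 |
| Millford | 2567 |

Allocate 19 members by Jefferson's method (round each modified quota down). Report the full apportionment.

Standard divisor 14553/19 ≈ 765.947; standard quotas: Fernley 1.888, Pinehurst 1.760, Stonebridge 12.001, Millford 3.351.
Rounding down gives 1, 1, 12, 3 = 17 seats, so the divisor must be adjusted.
With modified divisor 700: modified quotas Fernley 2.066, Pinehurst 1.926, Stonebridge 13.131, Millford 3.667.
Rounding down: Fernley 2, Pinehurst 1, Stonebridge 13, Millford 3 (total 19).

Fernley 2; Pinehurst 1; Stonebridge 13; Millford 3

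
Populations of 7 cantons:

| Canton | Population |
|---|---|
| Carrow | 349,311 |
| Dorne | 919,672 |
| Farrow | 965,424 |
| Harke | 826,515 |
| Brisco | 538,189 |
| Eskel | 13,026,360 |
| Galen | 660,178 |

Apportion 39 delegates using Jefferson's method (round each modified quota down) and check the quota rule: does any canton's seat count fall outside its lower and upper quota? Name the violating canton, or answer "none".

Eskel

Standard quotas: Carrow 0.788, Dorne 2.075, Farrow 2.178, Harke 1.865, Brisco 1.214, Eskel 29.390, Galen 1.489.
Jefferson allocation: Carrow 0, Dorne 2, Farrow 2, Harke 2, Brisco 1, Eskel 31, Galen 1.
Eskel has quota 29.390 (lower 29, upper 30) but receives 31 — outside the quota interval.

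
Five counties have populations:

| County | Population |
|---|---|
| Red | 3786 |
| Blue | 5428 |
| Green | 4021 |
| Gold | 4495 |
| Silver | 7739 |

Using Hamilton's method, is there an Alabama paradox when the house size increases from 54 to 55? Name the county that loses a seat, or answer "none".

At 54 seats: Red 8, Blue 11, Green 9, Gold 10, Silver 16.
At 55 seats: Red 8, Blue 12, Green 8, Gold 10, Silver 17.
Green drops from 9 to 8.

Green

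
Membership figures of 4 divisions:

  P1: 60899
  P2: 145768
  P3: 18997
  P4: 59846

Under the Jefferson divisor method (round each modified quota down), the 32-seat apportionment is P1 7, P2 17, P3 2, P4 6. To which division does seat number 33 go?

P4

Priority for the next seat is population ÷ (current seats + 1).
Priorities: P1 7612.375, P2 8098.222, P3 6332.333, P4 8549.429.
Highest priority: P4.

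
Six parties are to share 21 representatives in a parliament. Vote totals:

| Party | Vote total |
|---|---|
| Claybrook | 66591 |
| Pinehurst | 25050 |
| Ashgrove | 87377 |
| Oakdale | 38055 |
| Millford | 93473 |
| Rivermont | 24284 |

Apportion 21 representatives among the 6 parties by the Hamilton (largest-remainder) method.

Claybrook 4; Pinehurst 2; Ashgrove 5; Oakdale 2; Millford 6; Rivermont 2

Standard divisor: 334830 ÷ 21 ≈ 15944.286.
Standard quotas: Claybrook 4.1765, Pinehurst 1.5711, Ashgrove 5.4801, Oakdale 2.3867, Millford 5.8625, Rivermont 1.5231.
Lower quotas: Claybrook 4, Pinehurst 1, Ashgrove 5, Oakdale 2, Millford 5, Rivermont 1 (sum 18, leaving 3 seats).
Remainders in descending order: Millford 0.8625, Pinehurst 0.5711, Rivermont 0.5231, Ashgrove 0.4801, Oakdale 0.3867, Claybrook 0.1765.
Largest remainders: Millford, Pinehurst, Rivermont receive the extra seats.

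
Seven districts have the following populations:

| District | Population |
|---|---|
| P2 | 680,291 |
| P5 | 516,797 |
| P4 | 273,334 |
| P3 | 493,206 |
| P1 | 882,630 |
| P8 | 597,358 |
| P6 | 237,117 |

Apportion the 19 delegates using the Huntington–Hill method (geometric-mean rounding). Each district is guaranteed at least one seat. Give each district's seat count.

P2 3, P5 3, P4 1, P3 3, P1 5, P8 3, P6 1

With divisor 196873: modified quotas P2 3.455, P5 2.625, P4 1.388, P3 2.505, P1 4.483, P8 3.034, P6 1.204.
Geometric-mean thresholds: P2 √(3·4)=3.464, P5 √(2·3)=2.449, P4 √(1·2)=1.414, P3 √(2·3)=2.449, P1 √(4·5)=4.472, P8 √(3·4)=3.464, P6 √(1·2)=1.414.
Each quota rounded against its threshold gives P2 3, P5 3, P4 1, P3 3, P1 5, P8 3, P6 1 (total 19).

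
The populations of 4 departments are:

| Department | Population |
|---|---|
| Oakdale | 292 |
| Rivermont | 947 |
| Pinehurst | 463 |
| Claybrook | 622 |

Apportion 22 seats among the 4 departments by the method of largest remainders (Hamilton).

Standard divisor: 2324 ÷ 22 ≈ 105.636.
Standard quotas: Oakdale 2.764, Rivermont 8.965, Pinehurst 4.383, Claybrook 5.888.
Lower quotas: Oakdale 2, Rivermont 8, Pinehurst 4, Claybrook 5 (sum 19, leaving 3 seats).
Remainders in descending order: Rivermont 0.965, Claybrook 0.888, Oakdale 0.764, Pinehurst 0.383.
The surplus seats go to Rivermont, Claybrook, Oakdale.

Oakdale 3, Rivermont 9, Pinehurst 4, Claybrook 6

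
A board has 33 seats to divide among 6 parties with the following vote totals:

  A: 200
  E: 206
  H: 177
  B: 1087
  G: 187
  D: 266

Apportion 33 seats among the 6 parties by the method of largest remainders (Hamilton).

A 3, E 3, H 3, B 17, G 3, D 4

Total 2123; standard divisor 2123/33 ≈ 64.333.
Standard quotas: A 3.109, E 3.202, H 2.751, B 16.896, G 2.907, D 4.135.
Lower quotas: A 3, E 3, H 2, B 16, G 2, D 4 (sum 30, leaving 3 seats).
Remainders in descending order: G 0.907, B 0.896, H 0.751, E 0.202, D 0.135, A 0.109.
Largest remainders: G, B, H receive the extra seats.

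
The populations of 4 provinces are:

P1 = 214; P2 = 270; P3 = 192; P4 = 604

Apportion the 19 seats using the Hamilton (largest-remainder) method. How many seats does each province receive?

The standard divisor is 1280/19 ≈ 67.368.
Standard quotas: P1 3.177, P2 4.008, P3 2.850, P4 8.966.
Lower quotas: P1 3, P2 4, P3 2, P4 8 (sum 17, leaving 2 seats).
Remainders in descending order: P4 0.966, P3 0.850, P1 0.177, P2 0.008.
The surplus seats go to P4, P3.

P1 3, P2 4, P3 3, P4 9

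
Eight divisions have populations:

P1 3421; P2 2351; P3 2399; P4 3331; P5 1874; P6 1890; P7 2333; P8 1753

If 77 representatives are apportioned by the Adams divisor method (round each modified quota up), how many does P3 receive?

10

Standard divisor 19352/77 ≈ 251.325; standard quotas: P1 13.612, P2 9.354, P3 9.545, P4 13.254, P5 7.456, P6 7.520, P7 9.283, P8 6.975.
Rounding up gives 14, 10, 10, 14, 8, 8, 10, 7 = 81 seats, so the divisor must be adjusted.
With modified divisor 265: modified quotas P1 12.909, P2 8.872, P3 9.053, P4 12.570, P5 7.072, P6 7.132, P7 8.804, P8 6.615.
Rounding up: P1 13, P2 9, P3 10, P4 13, P5 8, P6 8, P7 9, P8 7 (total 77).
P3 receives 10.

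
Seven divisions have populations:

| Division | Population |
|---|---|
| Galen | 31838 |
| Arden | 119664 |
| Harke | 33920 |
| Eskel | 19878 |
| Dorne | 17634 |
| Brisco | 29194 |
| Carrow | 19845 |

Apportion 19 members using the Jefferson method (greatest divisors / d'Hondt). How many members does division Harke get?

Standard divisor 271973/19 ≈ 14314.368; standard quotas: Galen 2.224, Arden 8.360, Harke 2.370, Eskel 1.389, Dorne 1.232, Brisco 2.039, Carrow 1.386.
Rounding down gives 2, 8, 2, 1, 1, 2, 1 = 17 seats, so the divisor must be adjusted.
With modified divisor 11600: modified quotas Galen 2.745, Arden 10.316, Harke 2.924, Eskel 1.714, Dorne 1.520, Brisco 2.517, Carrow 1.711.
Rounding down: Galen 2, Arden 10, Harke 2, Eskel 1, Dorne 1, Brisco 2, Carrow 1 (total 19).
Harke receives 2.

2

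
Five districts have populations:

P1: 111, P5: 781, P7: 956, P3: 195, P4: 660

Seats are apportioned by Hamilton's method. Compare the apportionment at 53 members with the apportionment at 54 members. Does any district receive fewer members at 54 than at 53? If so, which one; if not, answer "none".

none

At 53 seats: P1 2, P5 15, P7 19, P3 4, P4 13.
At 54 seats: P1 2, P5 16, P7 19, P3 4, P4 13.
No district's allocation decreased.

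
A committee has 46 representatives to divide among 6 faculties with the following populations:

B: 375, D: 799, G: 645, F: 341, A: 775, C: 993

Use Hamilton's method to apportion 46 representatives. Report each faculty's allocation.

B 4; D 9; G 8; F 4; A 9; C 12

Standard divisor: 3928 ÷ 46 ≈ 85.391.
Standard quotas: B 4.392, D 9.357, G 7.553, F 3.993, A 9.076, C 11.629.
Lower quotas: B 4, D 9, G 7, F 3, A 9, C 11 (sum 43, leaving 3 seats).
Remainders in descending order: F 0.993, C 0.629, G 0.553, B 0.392, D 0.357, A 0.076.
The surplus seats go to F, C, G.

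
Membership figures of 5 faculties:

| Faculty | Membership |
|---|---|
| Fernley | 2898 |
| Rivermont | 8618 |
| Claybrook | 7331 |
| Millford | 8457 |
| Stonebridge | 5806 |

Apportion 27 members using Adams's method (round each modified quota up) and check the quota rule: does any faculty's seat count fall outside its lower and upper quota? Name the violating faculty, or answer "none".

none

Standard quotas: Fernley 2.363, Rivermont 7.028, Claybrook 5.978, Millford 6.896, Stonebridge 4.735.
Adams allocation: Fernley 3, Rivermont 7, Claybrook 6, Millford 6, Stonebridge 5.
Every allocation lies between the lower and upper quota.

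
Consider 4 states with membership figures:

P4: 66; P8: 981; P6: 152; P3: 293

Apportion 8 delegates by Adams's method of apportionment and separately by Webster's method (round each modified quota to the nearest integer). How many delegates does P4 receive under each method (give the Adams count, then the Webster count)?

Adams: P4 1, P8 4, P6 1, P3 2.
Webster: P4 0, P8 5, P6 1, P3 2.
P4 gets 1 under Adams and 0 under Webster.

1 and 0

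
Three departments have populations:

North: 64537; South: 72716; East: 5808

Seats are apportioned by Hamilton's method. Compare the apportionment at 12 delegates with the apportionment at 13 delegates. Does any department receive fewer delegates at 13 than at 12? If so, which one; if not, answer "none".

At 12 seats: North 5, South 6, East 1.
At 13 seats: North 6, South 7, East 0.
East drops from 1 to 0.

East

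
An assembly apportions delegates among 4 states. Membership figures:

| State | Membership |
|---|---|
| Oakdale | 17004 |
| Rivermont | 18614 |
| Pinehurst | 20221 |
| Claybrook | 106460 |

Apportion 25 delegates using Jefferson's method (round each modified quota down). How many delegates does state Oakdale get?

2

Standard divisor 162299/25 ≈ 6491.96; standard quotas: Oakdale 2.619, Rivermont 2.867, Pinehurst 3.115, Claybrook 16.399.
Rounding down gives 2, 2, 3, 16 = 23 seats, so the divisor must be adjusted.
With modified divisor 6100: modified quotas Oakdale 2.788, Rivermont 3.051, Pinehurst 3.315, Claybrook 17.452.
Rounding down: Oakdale 2, Rivermont 3, Pinehurst 3, Claybrook 17 (total 25).
Oakdale receives 2.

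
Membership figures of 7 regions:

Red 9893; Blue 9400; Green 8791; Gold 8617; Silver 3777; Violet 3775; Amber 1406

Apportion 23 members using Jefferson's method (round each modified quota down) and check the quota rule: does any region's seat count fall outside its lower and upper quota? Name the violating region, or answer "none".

none

Standard quotas: Red 4.983, Blue 4.735, Green 4.428, Gold 4.341, Silver 1.903, Violet 1.902, Amber 0.708.
Jefferson allocation: Red 5, Blue 5, Green 5, Gold 4, Silver 2, Violet 2, Amber 0.
Every allocation lies between the lower and upper quota.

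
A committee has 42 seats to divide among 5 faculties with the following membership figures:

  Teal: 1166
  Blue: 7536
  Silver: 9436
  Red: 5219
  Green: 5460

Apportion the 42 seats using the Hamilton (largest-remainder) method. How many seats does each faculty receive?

The standard divisor is 28817/42 ≈ 686.119.
Standard quotas: Teal 1.6994, Blue 10.9835, Silver 13.7527, Red 7.6066, Green 7.9578.
Lower quotas: Teal 1, Blue 10, Silver 13, Red 7, Green 7 (sum 38, leaving 4 seats).
Remainders in descending order: Blue 0.9835, Green 0.9578, Silver 0.7527, Teal 0.6994, Red 0.6066.
Largest remainders: Blue, Green, Silver, Teal receive the extra seats.

Teal 2, Blue 11, Silver 14, Red 7, Green 8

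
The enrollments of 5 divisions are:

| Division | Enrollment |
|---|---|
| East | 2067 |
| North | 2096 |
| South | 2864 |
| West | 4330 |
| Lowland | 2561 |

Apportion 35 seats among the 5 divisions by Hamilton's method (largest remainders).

East 5, North 5, South 7, West 11, Lowland 7

Total 13918; standard divisor 13918/35 ≈ 397.657.
Standard quotas: East 5.198, North 5.271, South 7.202, West 10.889, Lowland 6.440.
Lower quotas: East 5, North 5, South 7, West 10, Lowland 6 (sum 33, leaving 2 seats).
Remainders in descending order: West 0.889, Lowland 0.440, North 0.271, South 0.202, East 0.198.
Largest remainders: West, Lowland receive the extra seats.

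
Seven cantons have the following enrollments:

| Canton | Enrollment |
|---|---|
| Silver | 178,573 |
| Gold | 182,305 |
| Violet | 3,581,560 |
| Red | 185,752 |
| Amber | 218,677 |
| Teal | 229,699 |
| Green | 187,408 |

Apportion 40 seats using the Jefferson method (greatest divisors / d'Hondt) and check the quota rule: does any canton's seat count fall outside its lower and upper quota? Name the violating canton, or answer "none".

Standard quotas: Silver 1.499, Gold 1.531, Violet 30.072, Red 1.560, Amber 1.836, Teal 1.929, Green 1.574.
Jefferson allocation: Silver 1, Gold 1, Violet 32, Red 1, Amber 2, Teal 2, Green 1.
Violet has quota 30.072 (lower 30, upper 31) but receives 32 — outside the quota interval.

Violet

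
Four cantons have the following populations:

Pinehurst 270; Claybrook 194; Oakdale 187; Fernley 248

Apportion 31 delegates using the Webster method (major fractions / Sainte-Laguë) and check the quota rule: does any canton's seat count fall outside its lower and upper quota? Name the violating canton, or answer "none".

none

Standard quotas: Pinehurst 9.310, Claybrook 6.690, Oakdale 6.448, Fernley 8.552.
Webster allocation: Pinehurst 9, Claybrook 7, Oakdale 6, Fernley 9.
Every allocation lies between the lower and upper quota.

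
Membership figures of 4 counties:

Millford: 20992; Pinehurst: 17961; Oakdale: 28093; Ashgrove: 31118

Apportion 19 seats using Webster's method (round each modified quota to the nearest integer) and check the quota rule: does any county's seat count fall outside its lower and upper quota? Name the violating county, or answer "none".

Standard quotas: Millford 4.063, Pinehurst 3.476, Oakdale 5.438, Ashgrove 6.023.
Webster allocation: Millford 4, Pinehurst 4, Oakdale 5, Ashgrove 6.
Every allocation lies between the lower and upper quota.

none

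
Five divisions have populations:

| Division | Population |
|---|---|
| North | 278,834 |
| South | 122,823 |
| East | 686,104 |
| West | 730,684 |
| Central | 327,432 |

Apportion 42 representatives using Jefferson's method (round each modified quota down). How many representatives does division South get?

Standard divisor 2145877/42 ≈ 51092.31; standard quotas: North 5.457, South 2.404, East 13.429, West 14.301, Central 6.409.
Rounding down gives 5, 2, 13, 14, 6 = 40 seats, so the divisor must be adjusted.
With modified divisor 47700: modified quotas North 5.846, South 2.575, East 14.384, West 15.318, Central 6.864.
Rounding down: North 5, South 2, East 14, West 15, Central 6 (total 42).
South receives 2.

2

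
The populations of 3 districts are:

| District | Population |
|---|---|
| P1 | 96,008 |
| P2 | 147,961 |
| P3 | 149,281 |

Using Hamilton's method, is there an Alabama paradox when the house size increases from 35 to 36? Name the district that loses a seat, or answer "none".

none

At 35 seats: P1 9, P2 13, P3 13.
At 36 seats: P1 9, P2 13, P3 14.
No district's allocation decreased.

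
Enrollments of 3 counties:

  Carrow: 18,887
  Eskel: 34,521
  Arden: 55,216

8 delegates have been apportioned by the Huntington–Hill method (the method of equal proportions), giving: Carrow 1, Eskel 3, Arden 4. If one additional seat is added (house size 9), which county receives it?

Priority for the next seat is population ÷ (√(s·(s+1))).
Priorities: Carrow 13355.126, Eskel 9965.354, Arden 12346.673.
Highest priority: Carrow.

Carrow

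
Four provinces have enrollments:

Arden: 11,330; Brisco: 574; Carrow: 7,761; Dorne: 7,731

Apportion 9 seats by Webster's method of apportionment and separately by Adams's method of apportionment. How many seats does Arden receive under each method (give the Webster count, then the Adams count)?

Webster: Arden 4, Brisco 0, Carrow 3, Dorne 2.
Adams: Arden 3, Brisco 1, Carrow 3, Dorne 2.
Arden gets 4 under Webster and 3 under Adams.

4 and 3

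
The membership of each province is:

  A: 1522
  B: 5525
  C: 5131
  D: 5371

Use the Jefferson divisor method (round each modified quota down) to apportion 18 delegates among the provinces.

A=1, B=6, C=5, D=6

Standard divisor 17549/18 ≈ 974.944; standard quotas: A 1.561, B 5.667, C 5.263, D 5.509.
Rounding down gives 1, 5, 5, 5 = 16 seats, so the divisor must be adjusted.
With modified divisor 880: modified quotas A 1.730, B 6.278, C 5.831, D 6.103.
Rounding down: A 1, B 6, C 5, D 6 (total 18).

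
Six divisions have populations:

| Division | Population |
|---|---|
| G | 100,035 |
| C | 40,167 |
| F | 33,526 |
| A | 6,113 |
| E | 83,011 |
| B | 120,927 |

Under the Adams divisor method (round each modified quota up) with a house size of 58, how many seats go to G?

15

Standard divisor 383779/58 ≈ 6616.879; standard quotas: G 15.118, C 6.070, F 5.067, A 0.924, E 12.545, B 18.276.
Rounding up gives 16, 7, 6, 1, 13, 19 = 62 seats, so the divisor must be adjusted.
With modified divisor 6800: modified quotas G 14.711, C 5.907, F 4.930, A 0.899, E 12.207, B 17.783.
Rounding up: G 15, C 6, F 5, A 1, E 13, B 18 (total 58).
G receives 15.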